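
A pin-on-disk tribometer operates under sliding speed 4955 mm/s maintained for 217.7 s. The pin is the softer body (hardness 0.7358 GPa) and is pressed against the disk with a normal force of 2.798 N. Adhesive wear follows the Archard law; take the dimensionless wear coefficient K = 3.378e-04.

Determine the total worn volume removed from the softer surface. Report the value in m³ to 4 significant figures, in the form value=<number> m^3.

value=1.386e-09 m^3

Displayed values are rounded — all working math runs at full precision — one last rounding to four significant digits.
Sliding speed v = 4955 mm/s = 4.955 m/s. Total distance L = v·t = 4.955 m/s × 217.7 s = 1079 m.
Hardness H = 0.7358 GPa = 7.358e+08 Pa.
As SI base values: W = 2.798 N, H = 7.358e+08 Pa, K = 3.378e-04.
Apply Archard: V = K·W·L/H = 3.378e-04 · 2.798 · 1079 / 7.358e+08 = 1.386e-09 m³.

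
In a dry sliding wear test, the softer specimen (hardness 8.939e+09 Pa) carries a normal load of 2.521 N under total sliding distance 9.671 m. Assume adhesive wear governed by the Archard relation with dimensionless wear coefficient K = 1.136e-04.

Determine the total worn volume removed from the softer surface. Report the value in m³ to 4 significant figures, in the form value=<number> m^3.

Displayed values are rounded; each operation holds exact precision, and one last rounding, at four significant digits.
Working in SI base units: W = 2.521 N, H = 8.939e+09 Pa, K = 1.136e-04.
Worn volume V = K·W·L/H = 1.136e-04 · 2.521 · 9.671 / 8.939e+09 = 3.098e-13 m³.

value=3.098e-13 m^3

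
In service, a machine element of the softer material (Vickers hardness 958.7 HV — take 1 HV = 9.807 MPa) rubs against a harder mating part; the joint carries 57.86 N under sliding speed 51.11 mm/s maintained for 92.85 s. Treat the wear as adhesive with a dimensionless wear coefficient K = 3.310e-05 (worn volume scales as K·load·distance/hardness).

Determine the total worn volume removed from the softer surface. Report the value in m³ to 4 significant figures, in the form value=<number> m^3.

The algebra runs at exact precision, and the intermediates are printed rounded, and one final rounding: 4 significant digits.
Sliding speed v = 51.11 mm/s = 0.05111 m/s. Distance L = v·t = 0.05111 m/s × 92.85 s = 4.746 m.
Hardness H = 958.7 HV × 9.807 MPa/HV = 9402 MPa = 9.402e+09 Pa.
Working in SI base units: W = 57.86 N, H = 9.402e+09 Pa, K = 3.310e-05.
Archard relation: V = K·W·L/H = 3.310e-05 · 57.86 · 4.746 / 9.402e+09 = 9.667e-13 m³.

value=9.667e-13 m^3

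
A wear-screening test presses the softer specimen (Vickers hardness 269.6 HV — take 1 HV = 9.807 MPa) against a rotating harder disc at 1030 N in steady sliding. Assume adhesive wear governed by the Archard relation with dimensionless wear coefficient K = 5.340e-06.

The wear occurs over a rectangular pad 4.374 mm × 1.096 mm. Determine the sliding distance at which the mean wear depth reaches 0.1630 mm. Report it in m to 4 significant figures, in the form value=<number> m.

Intermediates are printed rounded; the computation carries full float precision. Rounded once at the end to four significant digits.
Convert: Hardness H = 269.6 HV × 9.807 MPa/HV = 2644 MPa = 2.644e+09 Pa.
Convert: Pad sides 4.374 mm × 1.096 mm = 0.004374 m × 0.001096 m. Contact area A = 0.004374 m × 0.001096 m = 4.794e-06 m².
Convert: Depth limit h_lim = 0.1630 mm = 1.630e-04 m.
In SI base units: W = 1030 N, H = 2.644e+09 Pa, K = 5.340e-06.
Limit volume V_lim = h_lim·A = 1.630e-04 · 4.794e-06 = 7.814e-10 m³.
Inverting, life L = V_lim·H/(K·W) = 7.814e-10 · 2.644e+09 / (5.340e-06 · 1030) = 375.6 m.

value=375.6 m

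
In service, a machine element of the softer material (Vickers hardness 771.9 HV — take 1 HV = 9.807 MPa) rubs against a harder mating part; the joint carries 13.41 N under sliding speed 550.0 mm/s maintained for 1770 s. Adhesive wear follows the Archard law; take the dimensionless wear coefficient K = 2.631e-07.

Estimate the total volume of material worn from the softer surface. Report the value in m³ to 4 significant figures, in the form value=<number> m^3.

All arithmetic keeps full precision — shown intermediates are rounded — rounded once at the end to four significant figures.
Sliding speed v = 550.0 mm/s = 0.5500 m/s. Path length L = v·t = 0.5500 m/s × 1770 s = 973.5 m.
Hardness H = 771.9 HV × 9.807 MPa/HV = 7570 MPa = 7.570e+09 Pa.
Restated in SI base units: W = 13.41 N, H = 7.570e+09 Pa, K = 2.631e-07.
By Archard's law, V = K·W·L/H = 2.631e-07 · 13.41 · 973.5 / 7.570e+09 = 4.537e-13 m³.

value=4.537e-13 m^3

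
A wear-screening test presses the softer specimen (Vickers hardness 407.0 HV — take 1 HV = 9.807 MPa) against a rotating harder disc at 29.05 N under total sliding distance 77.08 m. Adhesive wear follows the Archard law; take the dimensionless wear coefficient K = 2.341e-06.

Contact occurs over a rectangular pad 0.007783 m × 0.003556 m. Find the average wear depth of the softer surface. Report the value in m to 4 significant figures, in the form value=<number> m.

value=4.745e-08 m

The algebra holds full precision — printed values are rounded; a lone final rounding, at 4 significant figures.
Convert: Hardness H = 407.0 HV × 9.807 MPa/HV = 3991 MPa = 3.991e+09 Pa.
Convert: Contact area A = 0.007783 m × 0.003556 m = 2.768e-05 m².
Working in SI base units: W = 29.05 N, H = 3.991e+09 Pa, K = 2.341e-06.
Archard volume V = K·W·L/H = 2.341e-06 · 29.05 · 77.08 / 3.991e+09 = 1.313e-12 m³.
Mean depth h = V/A = 1.313e-12 / 2.768e-05 = 4.745e-08 m.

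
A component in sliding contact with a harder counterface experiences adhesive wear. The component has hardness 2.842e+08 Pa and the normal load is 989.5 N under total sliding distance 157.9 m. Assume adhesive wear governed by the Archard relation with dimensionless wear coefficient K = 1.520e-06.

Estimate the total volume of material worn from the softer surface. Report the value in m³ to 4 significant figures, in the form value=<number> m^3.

Shown intermediates are rounded, and the computation holds full float precision, and rounded once at the end, at four significant figures.
In SI base units, W = 989.5 N, H = 2.842e+08 Pa, K = 1.520e-06.
Archard volume V = K·W·L/H = 1.520e-06 · 989.5 · 157.9 / 2.842e+08 = 8.356e-10 m³.

value=8.356e-10 m^3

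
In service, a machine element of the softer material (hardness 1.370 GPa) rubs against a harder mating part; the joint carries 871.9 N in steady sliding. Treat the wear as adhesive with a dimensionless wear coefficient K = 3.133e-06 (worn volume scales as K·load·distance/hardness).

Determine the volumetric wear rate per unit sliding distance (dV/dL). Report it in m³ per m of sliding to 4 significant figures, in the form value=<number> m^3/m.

Intermediate values are shown rounded. All working math holds exact precision; one final rounding to four significant digits.
Convert: Hardness H = 1.370 GPa = 1.370e+09 Pa.
Restated in SI base units: W = 871.9 N, H = 1.370e+09 Pa, K = 3.133e-06.
Wear rate dV/dL = K·W/H (independent of L): 3.133e-06 · 871.9 / 1.370e+09 = 1.994e-12 m³/m.

value=1.994e-12 m^3/m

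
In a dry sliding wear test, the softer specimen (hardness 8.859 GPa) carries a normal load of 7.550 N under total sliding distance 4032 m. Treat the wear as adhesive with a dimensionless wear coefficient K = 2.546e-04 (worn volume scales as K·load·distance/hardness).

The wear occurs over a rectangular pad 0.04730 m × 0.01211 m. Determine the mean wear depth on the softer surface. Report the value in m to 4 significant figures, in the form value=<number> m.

Intermediate values are shown rounded. Each operation carries full precision — a lone final rounding to four significant figures.
Hardness H = 8.859 GPa = 8.859e+09 Pa.
Contact area A = 0.04730 m × 0.01211 m = 5.728e-04 m².
In SI base units, W = 7.550 N, H = 8.859e+09 Pa, K = 2.546e-04.
Volume removed: V = K·W·L/H = 2.546e-04 · 7.550 · 4032 / 8.859e+09 = 8.749e-10 m³.
Mean wear depth h = V/A = 8.749e-10 / 5.728e-04 = 1.527e-06 m.

value=1.527e-06 m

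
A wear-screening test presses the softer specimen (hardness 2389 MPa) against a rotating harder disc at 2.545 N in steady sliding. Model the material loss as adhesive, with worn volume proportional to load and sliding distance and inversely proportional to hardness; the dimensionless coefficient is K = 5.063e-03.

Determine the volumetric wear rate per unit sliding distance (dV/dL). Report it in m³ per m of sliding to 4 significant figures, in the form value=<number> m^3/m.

value=5.394e-12 m^3/m

Each operation keeps full float precision; intermediates are printed rounded — rounded just once to 4 significant figures.
Convert: Hardness H = 2389 MPa = 2.389e+09 Pa.
Working in SI base units: W = 2.545 N, H = 2.389e+09 Pa, K = 5.063e-03.
Rate of wear dV/dL = K·W/H — distance-free: 5.063e-03 · 2.545 / 2.389e+09 = 5.394e-12 m³/m.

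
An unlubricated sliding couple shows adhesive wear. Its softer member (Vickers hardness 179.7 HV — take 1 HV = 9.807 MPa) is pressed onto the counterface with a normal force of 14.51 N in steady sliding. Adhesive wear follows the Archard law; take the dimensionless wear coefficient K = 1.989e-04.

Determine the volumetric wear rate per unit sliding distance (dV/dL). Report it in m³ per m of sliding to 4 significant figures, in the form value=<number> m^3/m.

Intermediate values appear rounded. The algebra maintains full float precision, and one last rounding, at four significant figures.
Convert: Hardness H = 179.7 HV × 9.807 MPa/HV = 1762 MPa = 1.762e+09 Pa.
Expressed in SI base units: W = 14.51 N, H = 1.762e+09 Pa, K = 1.989e-04.
Volumetric rate dV/dL = K·W/H, per unit distance: 1.989e-04 · 14.51 / 1.762e+09 = 1.638e-12 m³/m.

value=1.638e-12 m^3/m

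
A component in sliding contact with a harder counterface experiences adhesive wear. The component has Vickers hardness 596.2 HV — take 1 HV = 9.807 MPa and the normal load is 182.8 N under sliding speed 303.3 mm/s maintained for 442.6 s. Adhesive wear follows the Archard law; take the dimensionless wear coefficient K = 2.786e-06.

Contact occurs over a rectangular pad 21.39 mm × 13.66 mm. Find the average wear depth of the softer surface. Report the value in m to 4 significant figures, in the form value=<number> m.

value=4.002e-08 m

Intermediates are printed rounded, and all working math carries full precision. Rounded just once to 4 significant figures.
Convert: Sliding speed v = 303.3 mm/s = 0.3033 m/s. Path length L = v·t = 0.3033 m/s × 442.6 s = 134.2 m.
Convert: Hardness H = 596.2 HV × 9.807 MPa/HV = 5847 MPa = 5.847e+09 Pa.
Convert: Pad sides 21.39 mm × 13.66 mm = 0.02139 m × 0.01366 m. Contact area A = 0.02139 m × 0.01366 m = 2.922e-04 m².
In SI base units, W = 182.8 N, H = 5.847e+09 Pa, K = 2.786e-06.
Archard relation: V = K·W·L/H = 2.786e-06 · 182.8 · 134.2 / 5.847e+09 = 1.169e-11 m³.
Average depth h = V/A = 1.169e-11 / 2.922e-04 = 4.002e-08 m.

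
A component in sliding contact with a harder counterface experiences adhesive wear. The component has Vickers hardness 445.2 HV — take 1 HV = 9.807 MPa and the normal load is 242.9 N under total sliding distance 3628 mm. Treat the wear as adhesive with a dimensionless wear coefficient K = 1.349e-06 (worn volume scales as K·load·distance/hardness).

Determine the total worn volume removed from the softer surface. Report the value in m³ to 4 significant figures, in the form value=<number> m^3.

All arithmetic runs at full float precision. Intermediate values are printed rounded, and rounded once at the end: 4 significant figures.
Convert: Distance L = 3628 mm = 3.628 m.
Convert: Hardness H = 445.2 HV × 9.807 MPa/HV = 4366 MPa = 4.366e+09 Pa.
Collected in SI base units: W = 242.9 N, H = 4.366e+09 Pa, K = 1.349e-06.
Worn volume V = K·W·L/H = 1.349e-06 · 242.9 · 3.628 / 4.366e+09 = 2.723e-13 m³.

value=2.723e-13 m^3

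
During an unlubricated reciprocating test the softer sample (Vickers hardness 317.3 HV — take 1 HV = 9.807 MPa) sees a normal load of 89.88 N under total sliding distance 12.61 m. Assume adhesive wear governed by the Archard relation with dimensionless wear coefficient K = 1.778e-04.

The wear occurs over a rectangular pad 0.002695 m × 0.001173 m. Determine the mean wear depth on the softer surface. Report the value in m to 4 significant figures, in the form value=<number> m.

Intermediates are shown rounded, and the algebra maintains full precision, and a single final rounding: four significant digits.
Convert: Hardness H = 317.3 HV × 9.807 MPa/HV = 3112 MPa = 3.112e+09 Pa.
Convert: Contact area A = 0.002695 m × 0.001173 m = 3.161e-06 m².
In SI base units: W = 89.88 N, H = 3.112e+09 Pa, K = 1.778e-04.
Archard relation: V = K·W·L/H = 1.778e-04 · 89.88 · 12.61 / 3.112e+09 = 6.476e-11 m³.
Depth of wear h = V/A = 6.476e-11 / 3.161e-06 = 2.049e-05 m.

value=2.049e-05 m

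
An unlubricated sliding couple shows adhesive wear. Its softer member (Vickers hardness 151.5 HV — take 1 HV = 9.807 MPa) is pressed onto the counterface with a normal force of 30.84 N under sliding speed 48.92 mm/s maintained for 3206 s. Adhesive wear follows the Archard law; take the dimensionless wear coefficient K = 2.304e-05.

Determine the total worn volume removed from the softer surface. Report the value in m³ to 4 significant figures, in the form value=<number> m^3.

The intermediates are printed rounded, and each operation carries exact precision. Rounded once at the end: four significant figures.
Sliding speed v = 48.92 mm/s = 0.04892 m/s. Sliding distance L = v·t = 0.04892 m/s × 3206 s = 156.8 m.
Hardness H = 151.5 HV × 9.807 MPa/HV = 1486 MPa = 1.486e+09 Pa.
Expressed in SI base units: W = 30.84 N, H = 1.486e+09 Pa, K = 2.304e-05.
Worn volume V = K·W·L/H = 2.304e-05 · 30.84 · 156.8 / 1.486e+09 = 7.501e-11 m³.

value=7.501e-11 m^3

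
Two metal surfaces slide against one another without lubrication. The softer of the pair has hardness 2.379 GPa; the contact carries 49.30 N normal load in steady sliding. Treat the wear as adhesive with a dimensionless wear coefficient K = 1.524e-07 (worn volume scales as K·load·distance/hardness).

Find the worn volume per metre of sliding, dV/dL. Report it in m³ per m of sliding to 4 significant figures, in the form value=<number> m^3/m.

value=3.158e-15 m^3/m

Every step carries full float precision; intermediate values are shown rounded. Rounded once at the end: four significant digits.
Hardness H = 2.379 GPa = 2.379e+09 Pa.
SI base units throughout: W = 49.30 N, H = 2.379e+09 Pa, K = 1.524e-07.
Wear rate dV/dL = K·W/H: 1.524e-07 · 49.30 / 2.379e+09 = 3.158e-15 m³/m.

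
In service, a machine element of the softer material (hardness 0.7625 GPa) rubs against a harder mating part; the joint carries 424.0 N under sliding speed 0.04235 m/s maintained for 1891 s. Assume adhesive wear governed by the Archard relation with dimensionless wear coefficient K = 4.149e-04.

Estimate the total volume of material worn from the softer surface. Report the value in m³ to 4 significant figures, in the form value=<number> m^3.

Printed values are rounded. The computation maintains full float precision — a single final rounding to 4 significant digits.
Convert: Distance covered L = v·t = 0.04235 m/s × 1891 s = 80.08 m.
Convert: Hardness H = 0.7625 GPa = 7.625e+08 Pa.
In SI base units: W = 424.0 N, H = 7.625e+08 Pa, K = 4.149e-04.
The Archard volume V = K·W·L/H = 4.149e-04 · 424.0 · 80.08 / 7.625e+08 = 1.848e-08 m³.

value=1.848e-08 m^3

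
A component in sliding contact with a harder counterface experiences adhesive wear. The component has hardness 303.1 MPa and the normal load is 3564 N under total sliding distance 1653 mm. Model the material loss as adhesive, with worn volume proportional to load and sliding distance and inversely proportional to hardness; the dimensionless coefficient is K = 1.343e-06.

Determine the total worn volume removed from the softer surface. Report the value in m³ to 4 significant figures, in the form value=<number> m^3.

All working math maintains full precision, and the intermediates appear rounded; a lone final rounding, at 4 significant figures.
Convert: Total distance L = 1653 mm = 1.653 m.
Convert: Hardness H = 303.1 MPa = 3.031e+08 Pa.
SI base units throughout: W = 3564 N, H = 3.031e+08 Pa, K = 1.343e-06.
Volume removed: V = K·W·L/H = 1.343e-06 · 3564 · 1.653 / 3.031e+08 = 2.610e-11 m³.

value=2.610e-11 m^3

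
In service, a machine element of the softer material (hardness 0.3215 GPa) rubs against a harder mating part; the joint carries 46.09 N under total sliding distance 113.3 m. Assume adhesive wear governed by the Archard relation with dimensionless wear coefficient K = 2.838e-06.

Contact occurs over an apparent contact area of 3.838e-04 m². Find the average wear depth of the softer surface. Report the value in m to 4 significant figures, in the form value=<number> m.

Intermediates are displayed rounded. All working math carries full float precision; rounded once at the end, at 4 significant digits.
Convert: Hardness H = 0.3215 GPa = 3.215e+08 Pa.
As SI base values: W = 46.09 N, H = 3.215e+08 Pa, K = 2.838e-06.
Apply Archard: V = K·W·L/H = 2.838e-06 · 46.09 · 113.3 / 3.215e+08 = 4.610e-11 m³.
Mean wear depth h = V/A = 4.610e-11 / 3.838e-04 = 1.201e-07 m.

value=1.201e-07 m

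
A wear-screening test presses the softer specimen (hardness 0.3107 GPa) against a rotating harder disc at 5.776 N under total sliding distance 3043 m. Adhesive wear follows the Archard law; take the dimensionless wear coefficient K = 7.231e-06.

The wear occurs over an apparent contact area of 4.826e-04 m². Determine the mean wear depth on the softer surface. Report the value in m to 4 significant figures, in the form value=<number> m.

value=8.476e-07 m

Quoted intermediates are rounded, and all arithmetic holds full float precision — one final rounding: 4 significant figures.
Hardness H = 0.3107 GPa = 3.107e+08 Pa.
Working in SI base units: W = 5.776 N, H = 3.107e+08 Pa, K = 7.231e-06.
The Archard volume V = K·W·L/H = 7.231e-06 · 5.776 · 3043 / 3.107e+08 = 4.091e-10 m³.
Depth of wear h = V/A = 4.091e-10 / 4.826e-04 = 8.476e-07 m.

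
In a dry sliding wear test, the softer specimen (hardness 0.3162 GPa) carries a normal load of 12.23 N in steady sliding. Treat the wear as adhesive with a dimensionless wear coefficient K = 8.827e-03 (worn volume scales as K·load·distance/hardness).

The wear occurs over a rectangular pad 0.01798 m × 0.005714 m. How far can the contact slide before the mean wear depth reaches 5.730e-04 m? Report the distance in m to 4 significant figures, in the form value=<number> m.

value=172.4 m

Intermediate values are displayed rounded; the computation runs at exact precision, and rounded once at the end to 4 significant digits.
Hardness H = 0.3162 GPa = 3.162e+08 Pa.
Contact area A = 0.01798 m × 0.005714 m = 1.027e-04 m².
Collected in SI base units: W = 12.23 N, H = 3.162e+08 Pa, K = 8.827e-03.
Limit volume V_lim = h_lim·A = 5.730e-04 · 1.027e-04 = 5.887e-08 m³.
Thus life L = V_lim·H/(K·W) = 5.887e-08 · 3.162e+08 / (8.827e-03 · 12.23) = 172.4 m.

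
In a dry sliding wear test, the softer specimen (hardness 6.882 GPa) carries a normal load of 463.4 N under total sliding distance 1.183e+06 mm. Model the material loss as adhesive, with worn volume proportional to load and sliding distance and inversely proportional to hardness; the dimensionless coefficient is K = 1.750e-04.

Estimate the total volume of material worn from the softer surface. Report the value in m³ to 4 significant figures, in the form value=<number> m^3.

The computation runs at full float precision — intermediates appear rounded — rounded once at the end to 4 significant digits.
Convert: Total distance L = 1.183e+06 mm = 1183 m.
Convert: Hardness H = 6.882 GPa = 6.882e+09 Pa.
Expressed in SI base units: W = 463.4 N, H = 6.882e+09 Pa, K = 1.750e-04.
Volume removed: V = K·W·L/H = 1.750e-04 · 463.4 · 1183 / 6.882e+09 = 1.394e-08 m³.

value=1.394e-08 m^3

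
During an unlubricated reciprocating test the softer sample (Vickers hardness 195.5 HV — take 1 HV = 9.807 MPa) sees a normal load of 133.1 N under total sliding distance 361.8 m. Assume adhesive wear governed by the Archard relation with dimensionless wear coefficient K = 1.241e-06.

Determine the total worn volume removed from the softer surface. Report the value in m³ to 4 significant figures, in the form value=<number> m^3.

Every step maintains full float precision, and intermediate values are shown rounded. Rounded just once to four significant figures.
Hardness H = 195.5 HV × 9.807 MPa/HV = 1917 MPa = 1.917e+09 Pa.
In SI base units, W = 133.1 N, H = 1.917e+09 Pa, K = 1.241e-06.
The Archard volume V = K·W·L/H = 1.241e-06 · 133.1 · 361.8 / 1.917e+09 = 3.117e-11 m³.

value=3.117e-11 m^3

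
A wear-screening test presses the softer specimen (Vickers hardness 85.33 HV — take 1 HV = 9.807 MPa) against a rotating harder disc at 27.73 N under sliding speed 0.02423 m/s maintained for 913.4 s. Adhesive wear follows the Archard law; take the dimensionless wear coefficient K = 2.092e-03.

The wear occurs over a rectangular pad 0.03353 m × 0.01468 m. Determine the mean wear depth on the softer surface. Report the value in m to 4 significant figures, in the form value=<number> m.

Every step carries full precision. Intermediate values appear rounded, and one final rounding: 4 significant figures.
Convert: Sliding distance L = v·t = 0.02423 m/s × 913.4 s = 22.13 m.
Convert: Hardness H = 85.33 HV × 9.807 MPa/HV = 836.8 MPa = 8.368e+08 Pa.
Convert: Contact area A = 0.03353 m × 0.01468 m = 4.922e-04 m².
Restated in SI base units: W = 27.73 N, H = 8.368e+08 Pa, K = 2.092e-03.
Archard volume V = K·W·L/H = 2.092e-03 · 27.73 · 22.13 / 8.368e+08 = 1.534e-09 m³.
Mean depth h = V/A = 1.534e-09 / 4.922e-04 = 3.117e-06 m.

value=3.117e-06 m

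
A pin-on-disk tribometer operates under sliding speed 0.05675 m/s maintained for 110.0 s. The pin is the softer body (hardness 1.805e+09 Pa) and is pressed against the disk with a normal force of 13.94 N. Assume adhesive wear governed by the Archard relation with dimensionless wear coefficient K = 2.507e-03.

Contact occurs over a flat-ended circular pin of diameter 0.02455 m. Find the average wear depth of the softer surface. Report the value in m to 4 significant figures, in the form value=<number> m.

Displayed values are rounded, and all arithmetic keeps full float precision. Rounded once at the end to four significant digits.
The distance L = v·t = 0.05675 m/s × 110.0 s = 6.243 m.
Contact area A = π·d²/4 = π·(0.02455 m)²/4 = 4.734e-04 m².
Working in SI base units: W = 13.94 N, H = 1.805e+09 Pa, K = 2.507e-03.
Volume removed: V = K·W·L/H = 2.507e-03 · 13.94 · 6.243 / 1.805e+09 = 1.209e-10 m³.
Average depth h = V/A = 1.209e-10 / 4.734e-04 = 2.553e-07 m.

value=2.553e-07 m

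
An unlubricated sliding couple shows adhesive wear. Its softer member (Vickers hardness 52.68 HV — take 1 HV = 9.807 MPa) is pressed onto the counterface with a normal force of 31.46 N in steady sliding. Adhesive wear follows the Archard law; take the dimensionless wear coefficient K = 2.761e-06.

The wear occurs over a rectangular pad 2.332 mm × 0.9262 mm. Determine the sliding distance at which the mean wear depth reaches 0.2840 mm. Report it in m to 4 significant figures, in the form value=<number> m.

value=3648 m

Intermediate values appear rounded; all working math runs at full float precision; rounded just once, at 4 significant figures.
Hardness H = 52.68 HV × 9.807 MPa/HV = 516.6 MPa = 5.166e+08 Pa.
Pad sides 2.332 mm × 0.9262 mm = 2.332e-03 m × 9.262e-04 m. Contact area A = 2.332e-03 m × 9.262e-04 m = 2.160e-06 m².
Depth limit h_lim = 0.2840 mm = 2.840e-04 m.
As SI base values: W = 31.46 N, H = 5.166e+08 Pa, K = 2.761e-06.
Wearable volume V_lim = h_lim·A = 2.840e-04 · 2.160e-06 = 6.134e-10 m³.
Thus life L = V_lim·H/(K·W) = 6.134e-10 · 5.166e+08 / (2.761e-06 · 31.46) = 3648 m.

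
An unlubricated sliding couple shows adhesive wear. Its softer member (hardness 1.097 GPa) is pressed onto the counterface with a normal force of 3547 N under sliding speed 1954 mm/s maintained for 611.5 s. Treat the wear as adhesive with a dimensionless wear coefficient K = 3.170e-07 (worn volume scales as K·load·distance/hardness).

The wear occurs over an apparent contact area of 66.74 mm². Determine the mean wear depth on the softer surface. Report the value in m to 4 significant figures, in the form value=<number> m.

Intermediate values appear rounded; all working math carries full float precision — a lone final rounding: four significant digits.
Convert: Sliding speed v = 1954 mm/s = 1.954 m/s. Distance L = v·t = 1.954 m/s × 611.5 s = 1195 m.
Convert: Hardness H = 1.097 GPa = 1.097e+09 Pa.
Convert: Contact area A = 66.74 mm² = 6.674e-05 m².
Collected in SI base units: W = 3547 N, H = 1.097e+09 Pa, K = 3.170e-07.
Volume removed: V = K·W·L/H = 3.170e-07 · 3547 · 1195 / 1.097e+09 = 1.225e-09 m³.
Depth h = V/A = 1.225e-09 / 6.674e-05 = 1.835e-05 m.

value=1.835e-05 m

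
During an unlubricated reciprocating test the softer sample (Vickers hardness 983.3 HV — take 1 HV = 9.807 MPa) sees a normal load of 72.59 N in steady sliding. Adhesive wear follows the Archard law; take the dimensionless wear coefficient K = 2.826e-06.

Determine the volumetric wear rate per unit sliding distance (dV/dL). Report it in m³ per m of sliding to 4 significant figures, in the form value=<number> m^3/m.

value=2.127e-14 m^3/m

Intermediate values are displayed rounded; every step holds full precision; rounded once at the end: 4 significant digits.
Hardness H = 983.3 HV × 9.807 MPa/HV = 9643 MPa = 9.643e+09 Pa.
Restated in SI base units: W = 72.59 N, H = 9.643e+09 Pa, K = 2.826e-06.
The wear rate dV/dL = K·W/H: 2.826e-06 · 72.59 / 9.643e+09 = 2.127e-14 m³/m.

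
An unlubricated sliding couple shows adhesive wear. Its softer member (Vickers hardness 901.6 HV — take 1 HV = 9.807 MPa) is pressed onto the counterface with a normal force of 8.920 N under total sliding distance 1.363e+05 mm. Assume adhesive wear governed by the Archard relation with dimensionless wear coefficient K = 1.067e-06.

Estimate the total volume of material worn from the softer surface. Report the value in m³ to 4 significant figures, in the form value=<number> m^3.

value=1.467e-13 m^3

Intermediate values are shown rounded; the computation keeps exact precision — a single final rounding to four significant digits.
Distance L = 1.363e+05 mm = 136.3 m.
Hardness H = 901.6 HV × 9.807 MPa/HV = 8842 MPa = 8.842e+09 Pa.
Working in SI base units: W = 8.920 N, H = 8.842e+09 Pa, K = 1.067e-06.
By Archard's law, V = K·W·L/H = 1.067e-06 · 8.920 · 136.3 / 8.842e+09 = 1.467e-13 m³.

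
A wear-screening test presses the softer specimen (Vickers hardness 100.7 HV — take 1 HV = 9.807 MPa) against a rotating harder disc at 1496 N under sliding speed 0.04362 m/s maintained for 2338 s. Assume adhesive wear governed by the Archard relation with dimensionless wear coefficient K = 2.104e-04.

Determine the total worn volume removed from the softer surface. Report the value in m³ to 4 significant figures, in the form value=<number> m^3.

The intermediates are printed rounded. The algebra maintains full float precision; one final rounding: four significant digits.
Total distance L = v·t = 0.04362 m/s × 2338 s = 102.0 m.
Hardness H = 100.7 HV × 9.807 MPa/HV = 987.6 MPa = 9.876e+08 Pa.
Working in SI base units: W = 1496 N, H = 9.876e+08 Pa, K = 2.104e-04.
Volume removed: V = K·W·L/H = 2.104e-04 · 1496 · 102.0 / 9.876e+08 = 3.250e-08 m³.

value=3.250e-08 m^3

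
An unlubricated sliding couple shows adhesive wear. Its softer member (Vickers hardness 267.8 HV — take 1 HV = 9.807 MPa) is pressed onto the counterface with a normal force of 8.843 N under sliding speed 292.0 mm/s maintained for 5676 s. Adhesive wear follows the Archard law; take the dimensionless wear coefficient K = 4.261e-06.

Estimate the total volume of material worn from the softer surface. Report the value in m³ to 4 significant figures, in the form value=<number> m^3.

value=2.378e-11 m^3

Each operation keeps full precision. Displayed values are rounded; one last rounding: four significant digits.
Sliding speed v = 292.0 mm/s = 0.2920 m/s. Path length L = v·t = 0.2920 m/s × 5676 s = 1657 m.
Hardness H = 267.8 HV × 9.807 MPa/HV = 2626 MPa = 2.626e+09 Pa.
In SI base units, W = 8.843 N, H = 2.626e+09 Pa, K = 4.261e-06.
Archard volume V = K·W·L/H = 4.261e-06 · 8.843 · 1657 / 2.626e+09 = 2.378e-11 m³.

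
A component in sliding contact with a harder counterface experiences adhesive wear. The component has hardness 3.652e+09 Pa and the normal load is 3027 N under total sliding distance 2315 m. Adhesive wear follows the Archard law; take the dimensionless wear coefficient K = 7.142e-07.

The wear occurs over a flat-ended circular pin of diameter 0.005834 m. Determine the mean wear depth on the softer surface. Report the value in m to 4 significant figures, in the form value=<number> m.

value=5.127e-05 m

Intermediates are printed rounded. All working math maintains exact precision — one final rounding: 4 significant figures.
Convert: Contact area A = π·d²/4 = π·(0.005834 m)²/4 = 2.673e-05 m².
Working in SI base units: W = 3027 N, H = 3.652e+09 Pa, K = 7.142e-07.
Archard volume V = K·W·L/H = 7.142e-07 · 3027 · 2315 / 3.652e+09 = 1.370e-09 m³.
Depth h = V/A = 1.370e-09 / 2.673e-05 = 5.127e-05 m.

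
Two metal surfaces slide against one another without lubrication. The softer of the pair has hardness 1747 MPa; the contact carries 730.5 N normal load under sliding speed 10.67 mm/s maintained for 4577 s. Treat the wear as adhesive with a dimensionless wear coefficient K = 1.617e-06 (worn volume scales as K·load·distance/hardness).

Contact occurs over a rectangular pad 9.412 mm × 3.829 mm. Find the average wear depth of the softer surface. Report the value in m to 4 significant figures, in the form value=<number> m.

Each operation keeps exact precision — printed values are rounded, and rounded just once, at four significant digits.
Convert: Sliding speed v = 10.67 mm/s = 0.01067 m/s. Sliding distance L = v·t = 0.01067 m/s × 4577 s = 48.84 m.
Convert: Hardness H = 1747 MPa = 1.747e+09 Pa.
Convert: Pad sides 9.412 mm × 3.829 mm = 0.009412 m × 0.003829 m. Contact area A = 0.009412 m × 0.003829 m = 3.604e-05 m².
Restated in SI base units: W = 730.5 N, H = 1.747e+09 Pa, K = 1.617e-06.
Archard volume V = K·W·L/H = 1.617e-06 · 730.5 · 48.84 / 1.747e+09 = 3.302e-11 m³.
Depth h = V/A = 3.302e-11 / 3.604e-05 = 9.163e-07 m.

value=9.163e-07 m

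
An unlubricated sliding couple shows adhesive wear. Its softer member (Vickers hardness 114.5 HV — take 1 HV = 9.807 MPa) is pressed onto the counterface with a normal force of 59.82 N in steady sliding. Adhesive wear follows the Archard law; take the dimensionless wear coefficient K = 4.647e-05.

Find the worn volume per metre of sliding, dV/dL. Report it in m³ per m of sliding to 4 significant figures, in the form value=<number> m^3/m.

Every step carries full float precision. Intermediates are displayed rounded, and rounded once at the end to four significant digits.
Hardness H = 114.5 HV × 9.807 MPa/HV = 1123 MPa = 1.123e+09 Pa.
As SI base values: W = 59.82 N, H = 1.123e+09 Pa, K = 4.647e-05.
Sliding wear rate dV/dL = K·W/H (no L dependence): 4.647e-05 · 59.82 / 1.123e+09 = 2.476e-12 m³/m.

value=2.476e-12 m^3/m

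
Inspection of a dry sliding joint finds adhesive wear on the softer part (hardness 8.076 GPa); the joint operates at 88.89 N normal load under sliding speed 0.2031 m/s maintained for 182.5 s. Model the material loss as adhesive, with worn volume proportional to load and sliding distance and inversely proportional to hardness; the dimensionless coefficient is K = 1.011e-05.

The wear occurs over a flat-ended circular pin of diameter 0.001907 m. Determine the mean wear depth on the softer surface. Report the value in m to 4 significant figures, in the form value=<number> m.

Displayed values are rounded; each operation maintains full float precision, and one last rounding to 4 significant figures.
Distance covered L = v·t = 0.2031 m/s × 182.5 s = 37.07 m.
Hardness H = 8.076 GPa = 8.076e+09 Pa.
Contact area A = π·d²/4 = π·(0.001907 m)²/4 = 2.856e-06 m².
Expressed in SI base units: W = 88.89 N, H = 8.076e+09 Pa, K = 1.011e-05.
Volume removed: V = K·W·L/H = 1.011e-05 · 88.89 · 37.07 / 8.076e+09 = 4.125e-12 m³.
Depth of wear h = V/A = 4.125e-12 / 2.856e-06 = 1.444e-06 m.

value=1.444e-06 m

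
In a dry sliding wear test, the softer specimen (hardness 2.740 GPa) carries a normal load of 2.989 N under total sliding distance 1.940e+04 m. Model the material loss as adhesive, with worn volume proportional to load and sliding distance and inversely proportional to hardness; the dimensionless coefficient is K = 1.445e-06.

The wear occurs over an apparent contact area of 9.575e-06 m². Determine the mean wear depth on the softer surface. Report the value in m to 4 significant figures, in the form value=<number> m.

Intermediate values are shown rounded — all working math keeps full float precision. Rounded once at the end: four significant figures.
Hardness H = 2.740 GPa = 2.740e+09 Pa.
As SI base values: W = 2.989 N, H = 2.740e+09 Pa, K = 1.445e-06.
Volume removed: V = K·W·L/H = 1.445e-06 · 2.989 · 1.940e+04 / 2.740e+09 = 3.058e-11 m³.
Mean wear depth h = V/A = 3.058e-11 / 9.575e-06 = 3.194e-06 m.

value=3.194e-06 m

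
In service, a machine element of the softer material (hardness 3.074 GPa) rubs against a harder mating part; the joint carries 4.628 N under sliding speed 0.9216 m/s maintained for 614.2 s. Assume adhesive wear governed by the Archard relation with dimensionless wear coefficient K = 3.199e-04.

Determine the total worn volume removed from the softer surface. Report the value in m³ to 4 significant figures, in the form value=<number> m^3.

The algebra carries full precision — the intermediates are printed rounded — one last rounding to 4 significant figures.
Convert: Sliding distance L = v·t = 0.9216 m/s × 614.2 s = 566.0 m.
Convert: Hardness H = 3.074 GPa = 3.074e+09 Pa.
As SI base values: W = 4.628 N, H = 3.074e+09 Pa, K = 3.199e-04.
Archard volume V = K·W·L/H = 3.199e-04 · 4.628 · 566.0 / 3.074e+09 = 2.726e-10 m³.

value=2.726e-10 m^3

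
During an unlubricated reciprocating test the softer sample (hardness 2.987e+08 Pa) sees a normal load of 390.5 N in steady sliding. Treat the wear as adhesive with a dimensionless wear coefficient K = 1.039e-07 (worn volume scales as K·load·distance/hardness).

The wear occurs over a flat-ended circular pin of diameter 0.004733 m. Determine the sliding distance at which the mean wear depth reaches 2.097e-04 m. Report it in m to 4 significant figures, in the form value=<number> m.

value=2.716e+04 m

Intermediate values appear rounded; the algebra maintains full precision. Rounded once at the end: 4 significant digits.
Convert: Contact area A = π·d²/4 = π·(0.004733 m)²/4 = 1.759e-05 m².
Collected in SI base units: W = 390.5 N, H = 2.987e+08 Pa, K = 1.039e-07.
Wearable volume V_lim = h_lim·A = 2.097e-04 · 1.759e-05 = 3.689e-09 m³.
Sliding life L = V_lim·H/(K·W) = 3.689e-09 · 2.987e+08 / (1.039e-07 · 390.5) = 2.716e+04 m.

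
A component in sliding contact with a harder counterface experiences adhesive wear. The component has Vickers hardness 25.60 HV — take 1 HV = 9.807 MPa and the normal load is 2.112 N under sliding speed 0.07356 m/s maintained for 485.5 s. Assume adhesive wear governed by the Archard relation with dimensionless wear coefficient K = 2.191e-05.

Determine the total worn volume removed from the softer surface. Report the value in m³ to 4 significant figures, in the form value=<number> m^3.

value=6.583e-12 m^3

The intermediates appear rounded. Every step carries full float precision; one final rounding, at 4 significant digits.
Sliding distance L = v·t = 0.07356 m/s × 485.5 s = 35.71 m.
Hardness H = 25.60 HV × 9.807 MPa/HV = 251.1 MPa = 2.511e+08 Pa.
SI base units throughout: W = 2.112 N, H = 2.511e+08 Pa, K = 2.191e-05.
Volume removed: V = K·W·L/H = 2.191e-05 · 2.112 · 35.71 / 2.511e+08 = 6.583e-12 m³.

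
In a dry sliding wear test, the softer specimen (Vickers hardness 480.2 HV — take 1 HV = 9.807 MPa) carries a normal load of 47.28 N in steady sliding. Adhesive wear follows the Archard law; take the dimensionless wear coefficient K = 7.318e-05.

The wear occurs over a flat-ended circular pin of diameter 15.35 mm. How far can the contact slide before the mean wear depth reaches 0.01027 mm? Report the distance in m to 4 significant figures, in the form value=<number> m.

Intermediates are displayed rounded, and the algebra runs at full float precision. Rounded just once to 4 significant figures.
Hardness H = 480.2 HV × 9.807 MPa/HV = 4709 MPa = 4.709e+09 Pa.
Pin diameter d = 15.35 mm = 0.01535 m. Contact area A = π·d²/4 = π·(0.01535 m)²/4 = 1.851e-04 m².
Depth limit h_lim = 0.01027 mm = 1.027e-05 m.
Working in SI base units: W = 47.28 N, H = 4.709e+09 Pa, K = 7.318e-05.
Volume at the limit: V_lim = h_lim·A = 1.027e-05 · 1.851e-04 = 1.901e-09 m³.
Thus life L = V_lim·H/(K·W) = 1.901e-09 · 4.709e+09 / (7.318e-05 · 47.28) = 2587 m.

value=2587 m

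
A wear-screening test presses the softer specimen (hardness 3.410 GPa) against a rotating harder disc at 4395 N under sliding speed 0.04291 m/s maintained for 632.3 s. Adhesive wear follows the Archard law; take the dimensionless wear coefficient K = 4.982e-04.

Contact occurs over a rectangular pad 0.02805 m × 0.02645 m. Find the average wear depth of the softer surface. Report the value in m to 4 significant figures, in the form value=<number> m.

Printed values are rounded. Every step keeps exact precision; one final rounding: 4 significant figures.
The distance L = v·t = 0.04291 m/s × 632.3 s = 27.13 m.
Hardness H = 3.410 GPa = 3.410e+09 Pa.
Contact area A = 0.02805 m × 0.02645 m = 7.419e-04 m².
In SI base units: W = 4395 N, H = 3.410e+09 Pa, K = 4.982e-04.
Volume removed: V = K·W·L/H = 4.982e-04 · 4395 · 27.13 / 3.410e+09 = 1.742e-08 m³.
Mean wear depth h = V/A = 1.742e-08 / 7.419e-04 = 2.348e-05 m.

value=2.348e-05 m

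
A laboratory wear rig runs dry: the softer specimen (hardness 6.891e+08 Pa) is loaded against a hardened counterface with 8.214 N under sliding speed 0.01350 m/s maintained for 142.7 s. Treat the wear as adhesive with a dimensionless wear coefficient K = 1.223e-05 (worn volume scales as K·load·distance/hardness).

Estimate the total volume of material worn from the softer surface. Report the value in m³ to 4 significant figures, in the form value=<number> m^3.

value=2.808e-13 m^3

Every step keeps full precision, and intermediates are printed rounded — a single final rounding: four significant figures.
Distance covered L = v·t = 0.01350 m/s × 142.7 s = 1.926 m.
SI base units throughout: W = 8.214 N, H = 6.891e+08 Pa, K = 1.223e-05.
Volume removed: V = K·W·L/H = 1.223e-05 · 8.214 · 1.926 / 6.891e+08 = 2.808e-13 m³.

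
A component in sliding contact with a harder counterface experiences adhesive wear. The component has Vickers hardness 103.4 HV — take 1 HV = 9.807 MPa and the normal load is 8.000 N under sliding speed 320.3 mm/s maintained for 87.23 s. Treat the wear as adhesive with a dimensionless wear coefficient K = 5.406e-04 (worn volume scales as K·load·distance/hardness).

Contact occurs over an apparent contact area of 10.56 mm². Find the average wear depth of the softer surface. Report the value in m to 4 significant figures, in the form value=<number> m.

value=1.128e-05 m

Quoted intermediates are rounded. The computation holds full precision, and rounded just once to 4 significant figures.
Sliding speed v = 320.3 mm/s = 0.3203 m/s. Path length L = v·t = 0.3203 m/s × 87.23 s = 27.94 m.
Hardness H = 103.4 HV × 9.807 MPa/HV = 1014 MPa = 1.014e+09 Pa.
Contact area A = 10.56 mm² = 1.056e-05 m².
Collected in SI base units: W = 8.000 N, H = 1.014e+09 Pa, K = 5.406e-04.
By Archard's law, V = K·W·L/H = 5.406e-04 · 8.000 · 27.94 / 1.014e+09 = 1.192e-10 m³.
Average depth h = V/A = 1.192e-10 / 1.056e-05 = 1.128e-05 m.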